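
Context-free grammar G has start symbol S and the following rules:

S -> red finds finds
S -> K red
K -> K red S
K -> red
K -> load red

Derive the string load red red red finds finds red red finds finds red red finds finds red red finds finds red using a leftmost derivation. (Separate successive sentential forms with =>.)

S => K red => K red S red => K red S red S red => K red S red S red S red => K red S red S red S red S red => load red red S red S red S red S red => load red red red finds finds red S red S red S red => load red red red finds finds red red finds finds red S red S red => load red red red finds finds red red finds finds red red finds finds red S red => load red red red finds finds red red finds finds red red finds finds red red finds finds red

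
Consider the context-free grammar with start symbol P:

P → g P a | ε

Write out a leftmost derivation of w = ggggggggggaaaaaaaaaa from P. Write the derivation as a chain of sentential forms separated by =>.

P=>gPa=>ggPaa=>gggPaaa=>ggggPaaaa=>gggggPaaaaa=>ggggggPaaaaaa=>gggggggPaaaaaaa=>ggggggggPaaaaaaaa=>gggggggggPaaaaaaaaa=>ggggggggggPaaaaaaaaaa=>ggggggggggaaaaaaaaaa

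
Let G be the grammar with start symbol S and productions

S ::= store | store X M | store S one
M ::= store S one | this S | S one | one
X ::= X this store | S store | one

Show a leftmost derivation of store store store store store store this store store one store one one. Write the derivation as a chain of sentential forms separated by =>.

S => store S one => store store X M one => store store S store M one => store store store X M store M one => store store store S store M store M one => store store store store X M store M store M one => store store store store S store M store M store M one => store store store store store store M store M store M one => store store store store store store this S store M store M one => store store store store store store this store store M store M one => store store store store store store this store store one store M one => store store store store store store this store store one store one one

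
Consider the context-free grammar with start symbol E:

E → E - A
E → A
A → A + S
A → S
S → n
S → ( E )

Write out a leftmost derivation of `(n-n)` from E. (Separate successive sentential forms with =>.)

E=>A=>S=>(E)=>(E-A)=>(A-A)=>(S-A)=>(n-A)=>(n-S)=>(n-n)

E => A   [E → A]
A => S   [A → S]
S => (E)   [S → ( E )]
(E) => (E-A)   [E → E - A]
(E-A) => (A-A)   [E → A]
(A-A) => (S-A)   [A → S]
(S-A) => (n-A)   [S → n]
(n-A) => (n-S)   [A → S]
(n-S) => (n-n)   [S → n]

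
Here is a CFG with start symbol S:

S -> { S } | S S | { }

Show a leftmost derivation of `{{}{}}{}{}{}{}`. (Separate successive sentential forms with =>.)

S => SS   [S -> S S]
SS => SSS   [S -> S S]
SSS => SSSS   [S -> S S]
SSSS => SSSSS   [S -> S S]
SSSSS => {S}SSSS   [S -> { S }]
{S}SSSS => {SS}SSSS   [S -> S S]
{SS}SSSS => {{}S}SSSS   [S -> { }]
{{}S}SSSS => {{}{}}SSSS   [S -> { }]
{{}{}}SSSS => {{}{}}{}SSS   [S -> { }]
{{}{}}{}SSS => {{}{}}{}{}SS   [S -> { }]
{{}{}}{}{}SS => {{}{}}{}{}{}S   [S -> { }]
{{}{}}{}{}{}S => {{}{}}{}{}{}{}   [S -> { }]

S => SS => SSS => SSSS => SSSSS => {S}SSSS => {SS}SSSS => {{}S}SSSS => {{}{}}SSSS => {{}{}}{}SSS => {{}{}}{}{}SS => {{}{}}{}{}{}S => {{}{}}{}{}{}{}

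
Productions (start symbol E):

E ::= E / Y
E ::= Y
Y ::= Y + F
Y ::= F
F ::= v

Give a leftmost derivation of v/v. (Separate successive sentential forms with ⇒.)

E⇒E/Y⇒Y/Y⇒F/Y⇒v/Y⇒v/F⇒v/v

E ⇒ E/Y   [E ::= E / Y]
E/Y ⇒ Y/Y   [E ::= Y]
Y/Y ⇒ F/Y   [Y ::= F]
F/Y ⇒ v/Y   [F ::= v]
v/Y ⇒ v/F   [Y ::= F]
v/F ⇒ v/v   [F ::= v]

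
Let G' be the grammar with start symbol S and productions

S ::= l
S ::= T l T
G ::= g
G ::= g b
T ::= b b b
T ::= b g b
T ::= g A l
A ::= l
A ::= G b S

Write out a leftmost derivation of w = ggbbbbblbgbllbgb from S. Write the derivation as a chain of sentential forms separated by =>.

S => TlT => gAllT => gGbSllT => ggbbSllT => ggbbTlTllT => ggbbbbblTllT => ggbbbbblbgbllT => ggbbbbblbgbllbgb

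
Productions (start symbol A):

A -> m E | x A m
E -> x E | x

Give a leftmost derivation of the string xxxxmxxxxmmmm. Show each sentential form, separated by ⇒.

A ⇒ xAm ⇒ xxAmm ⇒ xxxAmmm ⇒ xxxxAmmmm ⇒ xxxxmEmmmm ⇒ xxxxmxEmmmm ⇒ xxxxmxxEmmmm ⇒ xxxxmxxxEmmmm ⇒ xxxxmxxxxmmmm

A ⇒ xAm   [A -> x A m]
xAm ⇒ xxAmm   [A -> x A m]
xxAmm ⇒ xxxAmmm   [A -> x A m]
xxxAmmm ⇒ xxxxAmmmm   [A -> x A m]
xxxxAmmmm ⇒ xxxxmEmmmm   [A -> m E]
xxxxmEmmmm ⇒ xxxxmxEmmmm   [E -> x E]
xxxxmxEmmmm ⇒ xxxxmxxEmmmm   [E -> x E]
xxxxmxxEmmmm ⇒ xxxxmxxxEmmmm   [E -> x E]
xxxxmxxxEmmmm ⇒ xxxxmxxxxmmmm   [E -> x]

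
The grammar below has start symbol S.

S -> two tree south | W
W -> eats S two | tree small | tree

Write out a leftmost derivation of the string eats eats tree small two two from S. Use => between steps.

S => W => eats S two => eats W two => eats eats S two two => eats eats W two two => eats eats tree small two two

S => W   [S -> W]
W => eats S two   [W -> eats S two]
eats S two => eats W two   [S -> W]
eats W two => eats eats S two two   [W -> eats S two]
eats eats S two two => eats eats W two two   [S -> W]
eats eats W two two => eats eats tree small two two   [W -> tree small]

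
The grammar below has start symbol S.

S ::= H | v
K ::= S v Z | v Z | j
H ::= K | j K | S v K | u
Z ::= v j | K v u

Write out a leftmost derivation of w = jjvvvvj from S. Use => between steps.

S => H => SvK => HvK => jKvK => jjvK => jjvSvZ => jjvvvZ => jjvvvvj

S => H   [S ::= H]
H => SvK   [H ::= S v K]
SvK => HvK   [S ::= H]
HvK => jKvK   [H ::= j K]
jKvK => jjvK   [K ::= j]
jjvK => jjvSvZ   [K ::= S v Z]
jjvSvZ => jjvvvZ   [S ::= v]
jjvvvZ => jjvvvvj   [Z ::= v j]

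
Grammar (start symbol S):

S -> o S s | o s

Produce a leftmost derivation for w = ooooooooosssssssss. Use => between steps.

S => oSs => ooSss => oooSsss => ooooSssss => oooooSsssss => ooooooSssssss => oooooooSsssssss => ooooooooSssssssss => ooooooooosssssssss

S => oSs   [S -> o S s]
oSs => ooSss   [S -> o S s]
ooSss => oooSsss   [S -> o S s]
oooSsss => ooooSssss   [S -> o S s]
ooooSssss => oooooSsssss   [S -> o S s]
oooooSsssss => ooooooSssssss   [S -> o S s]
ooooooSssssss => oooooooSsssssss   [S -> o S s]
oooooooSsssssss => ooooooooSssssssss   [S -> o S s]
ooooooooSssssssss => ooooooooosssssssss   [S -> o s]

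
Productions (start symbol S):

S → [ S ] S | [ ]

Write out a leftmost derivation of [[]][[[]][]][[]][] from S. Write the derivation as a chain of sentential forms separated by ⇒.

S ⇒ [S]S   [S → [ S ] S]
[S]S ⇒ [[]]S   [S → [ ]]
[[]]S ⇒ [[]][S]S   [S → [ S ] S]
[[]][S]S ⇒ [[]][[S]S]S   [S → [ S ] S]
[[]][[S]S]S ⇒ [[]][[[]]S]S   [S → [ ]]
[[]][[[]]S]S ⇒ [[]][[[]][]]S   [S → [ ]]
[[]][[[]][]]S ⇒ [[]][[[]][]][S]S   [S → [ S ] S]
[[]][[[]][]][S]S ⇒ [[]][[[]][]][[]]S   [S → [ ]]
[[]][[[]][]][[]]S ⇒ [[]][[[]][]][[]][]   [S → [ ]]

S ⇒ [S]S ⇒ [[]]S ⇒ [[]][S]S ⇒ [[]][[S]S]S ⇒ [[]][[[]]S]S ⇒ [[]][[[]][]]S ⇒ [[]][[[]][]][S]S ⇒ [[]][[[]][]][[]]S ⇒ [[]][[[]][]][[]][]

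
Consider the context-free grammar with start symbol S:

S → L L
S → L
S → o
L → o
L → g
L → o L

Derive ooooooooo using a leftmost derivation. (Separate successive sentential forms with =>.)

S => LL => oLL => ooLL => oooLL => ooooLL => oooooLL => ooooooLL => oooooooL => ooooooooL => ooooooooo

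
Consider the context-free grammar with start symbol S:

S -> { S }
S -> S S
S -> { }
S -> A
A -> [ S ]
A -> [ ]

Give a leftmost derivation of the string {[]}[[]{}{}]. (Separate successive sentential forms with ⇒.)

S ⇒ SS ⇒ {S}S ⇒ {A}S ⇒ {[]}S ⇒ {[]}A ⇒ {[]}[S] ⇒ {[]}[SS] ⇒ {[]}[AS] ⇒ {[]}[[]S] ⇒ {[]}[[]SS] ⇒ {[]}[[]{}S] ⇒ {[]}[[]{}{}]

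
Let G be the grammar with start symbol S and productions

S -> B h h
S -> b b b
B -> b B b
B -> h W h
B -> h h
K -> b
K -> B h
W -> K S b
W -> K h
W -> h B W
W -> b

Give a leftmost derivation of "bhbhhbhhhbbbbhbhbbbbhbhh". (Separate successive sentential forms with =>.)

S => Bhh   [S -> B h h]
Bhh => bBbhh   [B -> b B b]
bBbhh => bhWhbhh   [B -> h W h]
bhWhbhh => bhKSbhbhh   [W -> K S b]
bhKSbhbhh => bhBhSbhbhh   [K -> B h]
bhBhSbhbhh => bhbBbhSbhbhh   [B -> b B b]
bhbBbhSbhbhh => bhbhWhbhSbhbhh   [B -> h W h]
bhbhWhbhSbhbhh => bhbhKSbhbhSbhbhh   [W -> K S b]
bhbhKSbhbhSbhbhh => bhbhBhSbhbhSbhbhh   [K -> B h]
bhbhBhSbhbhSbhbhh => bhbhhWhhSbhbhSbhbhh   [B -> h W h]
bhbhhWhhSbhbhSbhbhh => bhbhhKhhhSbhbhSbhbhh   [W -> K h]
bhbhhKhhhSbhbhSbhbhh => bhbhhbhhhSbhbhSbhbhh   [K -> b]
bhbhhbhhhSbhbhSbhbhh => bhbhhbhhhbbbbhbhSbhbhh   [S -> b b b]
bhbhhbhhhbbbbhbhSbhbhh => bhbhhbhhhbbbbhbhbbbbhbhh   [S -> b b b]

S=>Bhh=>bBbhh=>bhWhbhh=>bhKSbhbhh=>bhBhSbhbhh=>bhbBbhSbhbhh=>bhbhWhbhSbhbhh=>bhbhKSbhbhSbhbhh=>bhbhBhSbhbhSbhbhh=>bhbhhWhhSbhbhSbhbhh=>bhbhhKhhhSbhbhSbhbhh=>bhbhhbhhhSbhbhSbhbhh=>bhbhhbhhhbbbbhbhSbhbhh=>bhbhhbhhhbbbbhbhbbbbhbhh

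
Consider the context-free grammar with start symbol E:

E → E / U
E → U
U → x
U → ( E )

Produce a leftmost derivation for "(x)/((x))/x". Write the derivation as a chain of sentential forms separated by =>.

E => E/U => E/U/U => U/U/U => (E)/U/U => (U)/U/U => (x)/U/U => (x)/(E)/U => (x)/(U)/U => (x)/((E))/U => (x)/((U))/U => (x)/((x))/U => (x)/((x))/x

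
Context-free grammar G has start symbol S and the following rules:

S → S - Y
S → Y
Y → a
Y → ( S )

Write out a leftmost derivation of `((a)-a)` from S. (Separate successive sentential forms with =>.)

S=>Y=>(S)=>(S-Y)=>(Y-Y)=>((S)-Y)=>((Y)-Y)=>((a)-Y)=>((a)-a)

S => Y   [S → Y]
Y => (S)   [Y → ( S )]
(S) => (S-Y)   [S → S - Y]
(S-Y) => (Y-Y)   [S → Y]
(Y-Y) => ((S)-Y)   [Y → ( S )]
((S)-Y) => ((Y)-Y)   [S → Y]
((Y)-Y) => ((a)-Y)   [Y → a]
((a)-Y) => ((a)-a)   [Y → a]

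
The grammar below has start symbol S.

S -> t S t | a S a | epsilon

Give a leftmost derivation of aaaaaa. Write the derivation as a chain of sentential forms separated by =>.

S => aSa   [S -> a S a]
aSa => aaSaa   [S -> a S a]
aaSaa => aaaSaaa   [S -> a S a]
aaaSaaa => aaaaaa   [S -> epsilon]

S=>aSa=>aaSaa=>aaaSaaa=>aaaaaa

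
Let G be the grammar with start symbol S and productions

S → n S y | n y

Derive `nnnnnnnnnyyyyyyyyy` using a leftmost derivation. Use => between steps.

S => nSy => nnSyy => nnnSyyy => nnnnSyyyy => nnnnnSyyyyy => nnnnnnSyyyyyy => nnnnnnnSyyyyyyy => nnnnnnnnSyyyyyyyy => nnnnnnnnnyyyyyyyyy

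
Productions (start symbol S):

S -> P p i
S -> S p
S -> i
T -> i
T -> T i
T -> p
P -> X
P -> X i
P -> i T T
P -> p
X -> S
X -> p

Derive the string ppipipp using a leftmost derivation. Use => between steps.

S => Sp   [S -> S p]
Sp => Spp   [S -> S p]
Spp => Ppipp   [S -> P p i]
Ppipp => Xpipp   [P -> X]
Xpipp => Spipp   [X -> S]
Spipp => Ppipipp   [S -> P p i]
Ppipipp => Xpipipp   [P -> X]
Xpipipp => ppipipp   [X -> p]

S=>Sp=>Spp=>Ppipp=>Xpipp=>Spipp=>Ppipipp=>Xpipipp=>ppipipp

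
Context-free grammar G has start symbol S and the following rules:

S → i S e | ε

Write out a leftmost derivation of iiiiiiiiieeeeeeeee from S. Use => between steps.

S => iSe => iiSee => iiiSeee => iiiiSeeee => iiiiiSeeeee => iiiiiiSeeeeee => iiiiiiiSeeeeeee => iiiiiiiiSeeeeeeee => iiiiiiiiiSeeeeeeeee => iiiiiiiiieeeeeeeee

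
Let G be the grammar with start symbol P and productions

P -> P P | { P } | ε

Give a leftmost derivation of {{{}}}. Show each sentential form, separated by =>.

P => PP   [P -> P P]
PP => {P}P   [P -> { P }]
{P}P => {PP}P   [P -> P P]
{PP}P => {PPP}P   [P -> P P]
{PPP}P => {{P}PP}P   [P -> { P }]
{{P}PP}P => {{{P}}PP}P   [P -> { P }]
{{{P}}PP}P => {{{}}PP}P   [P -> ε]
{{{}}PP}P => {{{}}P}P   [P -> ε]
{{{}}P}P => {{{}}}P   [P -> ε]
{{{}}}P => {{{}}}   [P -> ε]

P => PP => {P}P => {PP}P => {PPP}P => {{P}PP}P => {{{P}}PP}P => {{{}}PP}P => {{{}}P}P => {{{}}}P => {{{}}}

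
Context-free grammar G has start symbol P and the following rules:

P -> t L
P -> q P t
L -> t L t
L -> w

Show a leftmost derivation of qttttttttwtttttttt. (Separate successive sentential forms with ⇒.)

P⇒qPt⇒qtLt⇒qttLtt⇒qtttLttt⇒qttttLtttt⇒qtttttLttttt⇒qttttttLtttttt⇒qtttttttLttttttt⇒qttttttttLtttttttt⇒qttttttttwtttttttt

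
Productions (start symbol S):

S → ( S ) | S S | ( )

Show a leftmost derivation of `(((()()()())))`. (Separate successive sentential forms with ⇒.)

S ⇒ (S) ⇒ ((S)) ⇒ (((S))) ⇒ (((SS))) ⇒ (((SSS))) ⇒ (((SSSS))) ⇒ (((()SSS))) ⇒ (((()()SS))) ⇒ (((()()()S))) ⇒ (((()()()())))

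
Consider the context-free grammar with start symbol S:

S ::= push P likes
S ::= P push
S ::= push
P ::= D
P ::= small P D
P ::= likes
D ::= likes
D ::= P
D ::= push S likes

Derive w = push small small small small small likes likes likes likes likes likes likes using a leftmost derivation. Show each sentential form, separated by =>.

S => push P likes   [S ::= push P likes]
push P likes => push small P D likes   [P ::= small P D]
push small P D likes => push small small P D D likes   [P ::= small P D]
push small small P D D likes => push small small small P D D D likes   [P ::= small P D]
push small small small P D D D likes => push small small small small P D D D D likes   [P ::= small P D]
push small small small small P D D D D likes => push small small small small small P D D D D D likes   [P ::= small P D]
push small small small small small P D D D D D likes => push small small small small small likes D D D D D likes   [P ::= likes]
push small small small small small likes D D D D D likes => push small small small small small likes likes D D D D likes   [D ::= likes]
push small small small small small likes likes D D D D likes => push small small small small small likes likes likes D D D likes   [D ::= likes]
push small small small small small likes likes likes D D D likes => push small small small small small likes likes likes likes D D likes   [D ::= likes]
push small small small small small likes likes likes likes D D likes => push small small small small small likes likes likes likes likes D likes   [D ::= likes]
push small small small small small likes likes likes likes likes D likes => push small small small small small likes likes likes likes likes likes likes   [D ::= likes]

S => push P likes => push small P D likes => push small small P D D likes => push small small small P D D D likes => push small small small small P D D D D likes => push small small small small small P D D D D D likes => push small small small small small likes D D D D D likes => push small small small small small likes likes D D D D likes => push small small small small small likes likes likes D D D likes => push small small small small small likes likes likes likes D D likes => push small small small small small likes likes likes likes likes D likes => push small small small small small likes likes likes likes likes likes likes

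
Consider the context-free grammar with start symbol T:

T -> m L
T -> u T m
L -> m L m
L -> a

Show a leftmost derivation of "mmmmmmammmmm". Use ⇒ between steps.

T ⇒ mL ⇒ mmLm ⇒ mmmLmm ⇒ mmmmLmmm ⇒ mmmmmLmmmm ⇒ mmmmmmLmmmmm ⇒ mmmmmmammmmm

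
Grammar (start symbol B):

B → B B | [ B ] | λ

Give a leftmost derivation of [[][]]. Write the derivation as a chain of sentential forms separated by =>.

B => [B]   [B → [ B ]]
[B] => [BB]   [B → B B]
[BB] => [BBB]   [B → B B]
[BBB] => [BBBB]   [B → B B]
[BBBB] => [[B]BBB]   [B → [ B ]]
[[B]BBB] => [[]BBB]   [B → λ]
[[]BBB] => [[]BBBB]   [B → B B]
[[]BBBB] => [[][B]BBB]   [B → [ B ]]
[[][B]BBB] => [[][]BBB]   [B → λ]
[[][]BBB] => [[][]BB]   [B → λ]
[[][]BB] => [[][]B]   [B → λ]
[[][]B] => [[][]]   [B → λ]

B => [B] => [BB] => [BBB] => [BBBB] => [[B]BBB] => [[]BBB] => [[]BBBB] => [[][B]BBB] => [[][]BBB] => [[][]BB] => [[][]B] => [[][]]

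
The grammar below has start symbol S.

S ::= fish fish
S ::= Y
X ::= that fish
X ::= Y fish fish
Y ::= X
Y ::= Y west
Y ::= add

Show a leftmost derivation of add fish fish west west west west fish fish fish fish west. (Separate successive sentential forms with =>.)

S => Y   [S ::= Y]
Y => Y west   [Y ::= Y west]
Y west => X west   [Y ::= X]
X west => Y fish fish west   [X ::= Y fish fish]
Y fish fish west => X fish fish west   [Y ::= X]
X fish fish west => Y fish fish fish fish west   [X ::= Y fish fish]
Y fish fish fish fish west => Y west fish fish fish fish west   [Y ::= Y west]
Y west fish fish fish fish west => Y west west fish fish fish fish west   [Y ::= Y west]
Y west west fish fish fish fish west => Y west west west fish fish fish fish west   [Y ::= Y west]
Y west west west fish fish fish fish west => Y west west west west fish fish fish fish west   [Y ::= Y west]
Y west west west west fish fish fish fish west => X west west west west fish fish fish fish west   [Y ::= X]
X west west west west fish fish fish fish west => Y fish fish west west west west fish fish fish fish west   [X ::= Y fish fish]
Y fish fish west west west west fish fish fish fish west => add fish fish west west west west fish fish fish fish west   [Y ::= add]

S => Y => Y west => X west => Y fish fish west => X fish fish west => Y fish fish fish fish west => Y west fish fish fish fish west => Y west west fish fish fish fish west => Y west west west fish fish fish fish west => Y west west west west fish fish fish fish west => X west west west west fish fish fish fish west => Y fish fish west west west west fish fish fish fish west => add fish fish west west west west fish fish fish fish west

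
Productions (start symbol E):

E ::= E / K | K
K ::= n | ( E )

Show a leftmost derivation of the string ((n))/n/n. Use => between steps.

E => E/K => E/K/K => K/K/K => (E)/K/K => (K)/K/K => ((E))/K/K => ((K))/K/K => ((n))/K/K => ((n))/n/K => ((n))/n/n

E => E/K   [E ::= E / K]
E/K => E/K/K   [E ::= E / K]
E/K/K => K/K/K   [E ::= K]
K/K/K => (E)/K/K   [K ::= ( E )]
(E)/K/K => (K)/K/K   [E ::= K]
(K)/K/K => ((E))/K/K   [K ::= ( E )]
((E))/K/K => ((K))/K/K   [E ::= K]
((K))/K/K => ((n))/K/K   [K ::= n]
((n))/K/K => ((n))/n/K   [K ::= n]
((n))/n/K => ((n))/n/n   [K ::= n]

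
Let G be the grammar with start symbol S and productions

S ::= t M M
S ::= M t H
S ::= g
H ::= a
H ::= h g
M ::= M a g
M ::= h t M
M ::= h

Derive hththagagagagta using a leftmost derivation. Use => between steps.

S => MtH => MagtH => htMagtH => hthtMagtH => hthtMagagtH => hthtMagagagtH => hthtMagagagagtH => hththagagagagtH => hththagagagagta

S => MtH   [S ::= M t H]
MtH => MagtH   [M ::= M a g]
MagtH => htMagtH   [M ::= h t M]
htMagtH => hthtMagtH   [M ::= h t M]
hthtMagtH => hthtMagagtH   [M ::= M a g]
hthtMagagtH => hthtMagagagtH   [M ::= M a g]
hthtMagagagtH => hthtMagagagagtH   [M ::= M a g]
hthtMagagagagtH => hththagagagagtH   [M ::= h]
hththagagagagtH => hththagagagagta   [H ::= a]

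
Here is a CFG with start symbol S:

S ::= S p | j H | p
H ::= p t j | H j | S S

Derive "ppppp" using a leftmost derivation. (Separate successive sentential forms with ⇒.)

S ⇒ Sp ⇒ Spp ⇒ Sppp ⇒ Spppp ⇒ ppppp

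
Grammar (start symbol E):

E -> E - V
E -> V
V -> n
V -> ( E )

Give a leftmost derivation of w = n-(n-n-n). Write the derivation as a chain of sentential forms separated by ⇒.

E ⇒ E-V   [E -> E - V]
E-V ⇒ V-V   [E -> V]
V-V ⇒ n-V   [V -> n]
n-V ⇒ n-(E)   [V -> ( E )]
n-(E) ⇒ n-(E-V)   [E -> E - V]
n-(E-V) ⇒ n-(E-V-V)   [E -> E - V]
n-(E-V-V) ⇒ n-(V-V-V)   [E -> V]
n-(V-V-V) ⇒ n-(n-V-V)   [V -> n]
n-(n-V-V) ⇒ n-(n-n-V)   [V -> n]
n-(n-n-V) ⇒ n-(n-n-n)   [V -> n]

E ⇒ E-V ⇒ V-V ⇒ n-V ⇒ n-(E) ⇒ n-(E-V) ⇒ n-(E-V-V) ⇒ n-(V-V-V) ⇒ n-(n-V-V) ⇒ n-(n-n-V) ⇒ n-(n-n-n)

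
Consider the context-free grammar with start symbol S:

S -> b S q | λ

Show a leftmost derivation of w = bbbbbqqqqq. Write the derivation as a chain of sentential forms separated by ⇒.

S ⇒ bSq ⇒ bbSqq ⇒ bbbSqqq ⇒ bbbbSqqqq ⇒ bbbbbSqqqqq ⇒ bbbbbqqqqq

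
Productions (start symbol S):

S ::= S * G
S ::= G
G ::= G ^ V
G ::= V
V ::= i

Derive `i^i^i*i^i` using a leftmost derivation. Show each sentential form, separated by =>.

S => S*G   [S ::= S * G]
S*G => G*G   [S ::= G]
G*G => G^V*G   [G ::= G ^ V]
G^V*G => G^V^V*G   [G ::= G ^ V]
G^V^V*G => V^V^V*G   [G ::= V]
V^V^V*G => i^V^V*G   [V ::= i]
i^V^V*G => i^i^V*G   [V ::= i]
i^i^V*G => i^i^i*G   [V ::= i]
i^i^i*G => i^i^i*G^V   [G ::= G ^ V]
i^i^i*G^V => i^i^i*V^V   [G ::= V]
i^i^i*V^V => i^i^i*i^V   [V ::= i]
i^i^i*i^V => i^i^i*i^i   [V ::= i]

S=>S*G=>G*G=>G^V*G=>G^V^V*G=>V^V^V*G=>i^V^V*G=>i^i^V*G=>i^i^i*G=>i^i^i*G^V=>i^i^i*V^V=>i^i^i*i^V=>i^i^i*i^i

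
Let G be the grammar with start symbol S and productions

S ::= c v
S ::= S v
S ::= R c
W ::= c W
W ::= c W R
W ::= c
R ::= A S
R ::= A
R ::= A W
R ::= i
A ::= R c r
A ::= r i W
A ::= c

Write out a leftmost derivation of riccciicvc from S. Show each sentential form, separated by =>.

S => Rc   [S ::= R c]
Rc => ASc   [R ::= A S]
ASc => riWSc   [A ::= r i W]
riWSc => ricWRSc   [W ::= c W R]
ricWRSc => riccWRRSc   [W ::= c W R]
riccWRRSc => ricccRRSc   [W ::= c]
ricccRRSc => riccciRSc   [R ::= i]
riccciRSc => riccciiSc   [R ::= i]
riccciiSc => riccciicvc   [S ::= c v]

S => Rc => ASc => riWSc => ricWRSc => riccWRRSc => ricccRRSc => riccciRSc => riccciiSc => riccciicvc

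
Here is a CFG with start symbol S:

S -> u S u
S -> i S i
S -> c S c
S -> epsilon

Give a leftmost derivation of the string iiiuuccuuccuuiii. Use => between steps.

S => iSi => iiSii => iiiSiii => iiiuSuiii => iiiuuSuuiii => iiiuucScuuiii => iiiuuccSccuuiii => iiiuuccuSuccuuiii => iiiuuccuuccuuiii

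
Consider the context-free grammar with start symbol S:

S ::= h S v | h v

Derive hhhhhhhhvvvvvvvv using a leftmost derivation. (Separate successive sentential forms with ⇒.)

S ⇒ hSv   [S ::= h S v]
hSv ⇒ hhSvv   [S ::= h S v]
hhSvv ⇒ hhhSvvv   [S ::= h S v]
hhhSvvv ⇒ hhhhSvvvv   [S ::= h S v]
hhhhSvvvv ⇒ hhhhhSvvvvv   [S ::= h S v]
hhhhhSvvvvv ⇒ hhhhhhSvvvvvv   [S ::= h S v]
hhhhhhSvvvvvv ⇒ hhhhhhhSvvvvvvv   [S ::= h S v]
hhhhhhhSvvvvvvv ⇒ hhhhhhhhvvvvvvvv   [S ::= h v]

S ⇒ hSv ⇒ hhSvv ⇒ hhhSvvv ⇒ hhhhSvvvv ⇒ hhhhhSvvvvv ⇒ hhhhhhSvvvvvv ⇒ hhhhhhhSvvvvvvv ⇒ hhhhhhhhvvvvvvvv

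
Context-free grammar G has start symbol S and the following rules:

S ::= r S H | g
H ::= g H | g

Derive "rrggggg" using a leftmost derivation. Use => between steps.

S => rSH => rrSHH => rrgHH => rrggHH => rrgggHH => rrggggH => rrggggg

S => rSH   [S ::= r S H]
rSH => rrSHH   [S ::= r S H]
rrSHH => rrgHH   [S ::= g]
rrgHH => rrggHH   [H ::= g H]
rrggHH => rrgggHH   [H ::= g H]
rrgggHH => rrggggH   [H ::= g]
rrggggH => rrggggg   [H ::= g]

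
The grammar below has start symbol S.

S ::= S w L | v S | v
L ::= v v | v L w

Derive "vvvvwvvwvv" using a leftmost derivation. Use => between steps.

S => vS => vvS => vvvS => vvvSwL => vvvSwLwL => vvvvwLwL => vvvvwvvwL => vvvvwvvwvv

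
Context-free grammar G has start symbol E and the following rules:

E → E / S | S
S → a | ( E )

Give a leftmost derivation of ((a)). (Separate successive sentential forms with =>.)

E=>S=>(E)=>(S)=>((E))=>((S))=>((a))

E => S   [E → S]
S => (E)   [S → ( E )]
(E) => (S)   [E → S]
(S) => ((E))   [S → ( E )]
((E)) => ((S))   [E → S]
((S)) => ((a))   [S → a]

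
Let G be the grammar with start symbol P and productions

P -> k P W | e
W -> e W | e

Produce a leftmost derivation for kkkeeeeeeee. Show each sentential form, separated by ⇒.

P ⇒ kPW   [P -> k P W]
kPW ⇒ kkPWW   [P -> k P W]
kkPWW ⇒ kkkPWWW   [P -> k P W]
kkkPWWW ⇒ kkkeWWW   [P -> e]
kkkeWWW ⇒ kkkeeWWW   [W -> e W]
kkkeeWWW ⇒ kkkeeeWWW   [W -> e W]
kkkeeeWWW ⇒ kkkeeeeWWW   [W -> e W]
kkkeeeeWWW ⇒ kkkeeeeeWW   [W -> e]
kkkeeeeeWW ⇒ kkkeeeeeeWW   [W -> e W]
kkkeeeeeeWW ⇒ kkkeeeeeeeW   [W -> e]
kkkeeeeeeeW ⇒ kkkeeeeeeee   [W -> e]

P ⇒ kPW ⇒ kkPWW ⇒ kkkPWWW ⇒ kkkeWWW ⇒ kkkeeWWW ⇒ kkkeeeWWW ⇒ kkkeeeeWWW ⇒ kkkeeeeeWW ⇒ kkkeeeeeeWW ⇒ kkkeeeeeeeW ⇒ kkkeeeeeeee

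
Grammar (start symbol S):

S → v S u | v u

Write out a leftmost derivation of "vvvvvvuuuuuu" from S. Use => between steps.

S=>vSu=>vvSuu=>vvvSuuu=>vvvvSuuuu=>vvvvvSuuuuu=>vvvvvvuuuuuu

S => vSu   [S → v S u]
vSu => vvSuu   [S → v S u]
vvSuu => vvvSuuu   [S → v S u]
vvvSuuu => vvvvSuuuu   [S → v S u]
vvvvSuuuu => vvvvvSuuuuu   [S → v S u]
vvvvvSuuuuu => vvvvvvuuuuuu   [S → v u]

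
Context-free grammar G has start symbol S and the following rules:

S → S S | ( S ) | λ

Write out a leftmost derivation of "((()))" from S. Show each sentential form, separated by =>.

S => SS => SSS => SSSS => (S)SSS => ((S))SSS => ((SS))SSS => (((S)S))SSS => ((()S))SSS => ((()))SSS => ((()))SS => ((()))S => ((()))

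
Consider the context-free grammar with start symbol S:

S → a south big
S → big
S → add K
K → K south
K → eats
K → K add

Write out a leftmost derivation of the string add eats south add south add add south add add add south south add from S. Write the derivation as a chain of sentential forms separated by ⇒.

S ⇒ add K ⇒ add K add ⇒ add K south add ⇒ add K south south add ⇒ add K add south south add ⇒ add K add add south south add ⇒ add K add add add south south add ⇒ add K south add add add south south add ⇒ add K add south add add add south south add ⇒ add K add add south add add add south south add ⇒ add K south add add south add add add south south add ⇒ add K add south add add south add add add south south add ⇒ add K south add south add add south add add add south south add ⇒ add eats south add south add add south add add add south south add

S ⇒ add K   [S → add K]
add K ⇒ add K add   [K → K add]
add K add ⇒ add K south add   [K → K south]
add K south add ⇒ add K south south add   [K → K south]
add K south south add ⇒ add K add south south add   [K → K add]
add K add south south add ⇒ add K add add south south add   [K → K add]
add K add add south south add ⇒ add K add add add south south add   [K → K add]
add K add add add south south add ⇒ add K south add add add south south add   [K → K south]
add K south add add add south south add ⇒ add K add south add add add south south add   [K → K add]
add K add south add add add south south add ⇒ add K add add south add add add south south add   [K → K add]
add K add add south add add add south south add ⇒ add K south add add south add add add south south add   [K → K south]
add K south add add south add add add south south add ⇒ add K add south add add south add add add south south add   [K → K add]
add K add south add add south add add add south south add ⇒ add K south add south add add south add add add south south add   [K → K south]
add K south add south add add south add add add south south add ⇒ add eats south add south add add south add add add south south add   [K → eats]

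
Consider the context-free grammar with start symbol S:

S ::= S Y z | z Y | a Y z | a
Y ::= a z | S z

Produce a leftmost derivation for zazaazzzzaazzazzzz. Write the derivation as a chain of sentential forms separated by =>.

S => SYz   [S ::= S Y z]
SYz => SYzYz   [S ::= S Y z]
SYzYz => zYYzYz   [S ::= z Y]
zYYzYz => zazYzYz   [Y ::= a z]
zazYzYz => zazSzzYz   [Y ::= S z]
zazSzzYz => zazaYzzzYz   [S ::= a Y z]
zazaYzzzYz => zazaazzzzYz   [Y ::= a z]
zazaazzzzYz => zazaazzzzSzz   [Y ::= S z]
zazaazzzzSzz => zazaazzzzSYzzz   [S ::= S Y z]
zazaazzzzSYzzz => zazaazzzzaYzYzzz   [S ::= a Y z]
zazaazzzzaYzYzzz => zazaazzzzaSzzYzzz   [Y ::= S z]
zazaazzzzaSzzYzzz => zazaazzzzaazzYzzz   [S ::= a]
zazaazzzzaazzYzzz => zazaazzzzaazzSzzzz   [Y ::= S z]
zazaazzzzaazzSzzzz => zazaazzzzaazzazzzz   [S ::= a]

S => SYz => SYzYz => zYYzYz => zazYzYz => zazSzzYz => zazaYzzzYz => zazaazzzzYz => zazaazzzzSzz => zazaazzzzSYzzz => zazaazzzzaYzYzzz => zazaazzzzaSzzYzzz => zazaazzzzaazzYzzz => zazaazzzzaazzSzzzz => zazaazzzzaazzazzzz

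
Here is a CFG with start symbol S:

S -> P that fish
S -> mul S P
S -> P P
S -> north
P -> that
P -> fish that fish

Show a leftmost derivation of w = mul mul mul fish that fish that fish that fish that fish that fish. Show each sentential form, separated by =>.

S => mul S P   [S -> mul S P]
mul S P => mul mul S P P   [S -> mul S P]
mul mul S P P => mul mul mul S P P P   [S -> mul S P]
mul mul mul S P P P => mul mul mul P P P P P   [S -> P P]
mul mul mul P P P P P => mul mul mul fish that fish P P P P   [P -> fish that fish]
mul mul mul fish that fish P P P P => mul mul mul fish that fish that P P P   [P -> that]
mul mul mul fish that fish that P P P => mul mul mul fish that fish that fish that fish P P   [P -> fish that fish]
mul mul mul fish that fish that fish that fish P P => mul mul mul fish that fish that fish that fish that P   [P -> that]
mul mul mul fish that fish that fish that fish that P => mul mul mul fish that fish that fish that fish that fish that fish   [P -> fish that fish]

S => mul S P => mul mul S P P => mul mul mul S P P P => mul mul mul P P P P P => mul mul mul fish that fish P P P P => mul mul mul fish that fish that P P P => mul mul mul fish that fish that fish that fish P P => mul mul mul fish that fish that fish that fish that P => mul mul mul fish that fish that fish that fish that fish that fish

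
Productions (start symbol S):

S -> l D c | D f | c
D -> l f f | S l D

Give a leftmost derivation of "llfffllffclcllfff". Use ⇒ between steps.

S ⇒ Df ⇒ SlDf ⇒ lDclDf ⇒ lSlDclDf ⇒ lDflDclDf ⇒ llffflDclDf ⇒ llfffllffclDf ⇒ llfffllffclSlDf ⇒ llfffllffclclDf ⇒ llfffllffclcllfff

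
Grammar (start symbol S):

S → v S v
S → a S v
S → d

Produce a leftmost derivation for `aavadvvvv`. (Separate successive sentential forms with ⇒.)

S⇒aSv⇒aaSvv⇒aavSvvv⇒aavaSvvvv⇒aavadvvvv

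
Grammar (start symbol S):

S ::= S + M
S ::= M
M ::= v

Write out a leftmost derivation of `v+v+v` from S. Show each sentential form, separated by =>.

S => S+M => S+M+M => M+M+M => v+M+M => v+v+M => v+v+v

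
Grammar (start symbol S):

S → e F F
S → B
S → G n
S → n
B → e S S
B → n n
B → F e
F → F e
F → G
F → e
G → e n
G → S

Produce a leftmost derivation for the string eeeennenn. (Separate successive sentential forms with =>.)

S=>B=>eSS=>eGnS=>eSnS=>eeFFnS=>eeeFnS=>eeeGnS=>eeeennS=>eeeennB=>eeeenneSS=>eeeennenS=>eeeennenn

S => B   [S → B]
B => eSS   [B → e S S]
eSS => eGnS   [S → G n]
eGnS => eSnS   [G → S]
eSnS => eeFFnS   [S → e F F]
eeFFnS => eeeFnS   [F → e]
eeeFnS => eeeGnS   [F → G]
eeeGnS => eeeennS   [G → e n]
eeeennS => eeeennB   [S → B]
eeeennB => eeeenneSS   [B → e S S]
eeeenneSS => eeeennenS   [S → n]
eeeennenS => eeeennenn   [S → n]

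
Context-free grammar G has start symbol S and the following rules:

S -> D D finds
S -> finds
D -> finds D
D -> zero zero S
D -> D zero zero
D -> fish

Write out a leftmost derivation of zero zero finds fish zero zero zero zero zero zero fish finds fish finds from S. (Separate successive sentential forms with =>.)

S => D D finds => zero zero S D finds => zero zero D D finds D finds => zero zero D zero zero D finds D finds => zero zero finds D zero zero D finds D finds => zero zero finds D zero zero zero zero D finds D finds => zero zero finds D zero zero zero zero zero zero D finds D finds => zero zero finds fish zero zero zero zero zero zero D finds D finds => zero zero finds fish zero zero zero zero zero zero fish finds D finds => zero zero finds fish zero zero zero zero zero zero fish finds fish finds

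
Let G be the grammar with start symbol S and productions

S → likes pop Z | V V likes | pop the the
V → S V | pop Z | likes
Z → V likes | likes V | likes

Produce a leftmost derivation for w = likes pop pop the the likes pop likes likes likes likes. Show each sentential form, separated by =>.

S => likes pop Z => likes pop V likes => likes pop S V likes => likes pop pop the the V likes => likes pop pop the the S V likes => likes pop pop the the likes pop Z V likes => likes pop pop the the likes pop V likes V likes => likes pop pop the the likes pop likes likes V likes => likes pop pop the the likes pop likes likes likes likes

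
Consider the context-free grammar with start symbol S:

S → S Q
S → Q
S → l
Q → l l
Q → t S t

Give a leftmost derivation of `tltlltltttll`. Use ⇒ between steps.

S ⇒ SQ ⇒ QQ ⇒ tStQ ⇒ tSQtQ ⇒ tlQtQ ⇒ tltSttQ ⇒ tltSQttQ ⇒ tltQQttQ ⇒ tltllQttQ ⇒ tltlltStttQ ⇒ tltlltltttQ ⇒ tltlltltttll

S ⇒ SQ   [S → S Q]
SQ ⇒ QQ   [S → Q]
QQ ⇒ tStQ   [Q → t S t]
tStQ ⇒ tSQtQ   [S → S Q]
tSQtQ ⇒ tlQtQ   [S → l]
tlQtQ ⇒ tltSttQ   [Q → t S t]
tltSttQ ⇒ tltSQttQ   [S → S Q]
tltSQttQ ⇒ tltQQttQ   [S → Q]
tltQQttQ ⇒ tltllQttQ   [Q → l l]
tltllQttQ ⇒ tltlltStttQ   [Q → t S t]
tltlltStttQ ⇒ tltlltltttQ   [S → l]
tltlltltttQ ⇒ tltlltltttll   [Q → l l]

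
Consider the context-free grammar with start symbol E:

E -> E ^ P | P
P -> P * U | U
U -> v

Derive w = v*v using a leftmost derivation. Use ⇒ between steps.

E ⇒ P   [E -> P]
P ⇒ P*U   [P -> P * U]
P*U ⇒ U*U   [P -> U]
U*U ⇒ v*U   [U -> v]
v*U ⇒ v*v   [U -> v]

E ⇒ P ⇒ P*U ⇒ U*U ⇒ v*U ⇒ v*v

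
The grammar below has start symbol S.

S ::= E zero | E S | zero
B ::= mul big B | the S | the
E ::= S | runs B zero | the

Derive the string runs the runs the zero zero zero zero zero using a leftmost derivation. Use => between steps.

S => E zero => runs B zero zero => runs the S zero zero => runs the E S zero zero => runs the S S zero zero => runs the E S S zero zero => runs the runs B zero S S zero zero => runs the runs the zero S S zero zero => runs the runs the zero zero S zero zero => runs the runs the zero zero zero zero zero

S => E zero   [S ::= E zero]
E zero => runs B zero zero   [E ::= runs B zero]
runs B zero zero => runs the S zero zero   [B ::= the S]
runs the S zero zero => runs the E S zero zero   [S ::= E S]
runs the E S zero zero => runs the S S zero zero   [E ::= S]
runs the S S zero zero => runs the E S S zero zero   [S ::= E S]
runs the E S S zero zero => runs the runs B zero S S zero zero   [E ::= runs B zero]
runs the runs B zero S S zero zero => runs the runs the zero S S zero zero   [B ::= the]
runs the runs the zero S S zero zero => runs the runs the zero zero S zero zero   [S ::= zero]
runs the runs the zero zero S zero zero => runs the runs the zero zero zero zero zero   [S ::= zero]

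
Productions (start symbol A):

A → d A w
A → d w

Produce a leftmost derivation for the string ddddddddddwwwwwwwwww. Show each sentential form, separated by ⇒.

A ⇒ dAw ⇒ ddAww ⇒ dddAwww ⇒ ddddAwwww ⇒ dddddAwwwww ⇒ ddddddAwwwwww ⇒ dddddddAwwwwwww ⇒ ddddddddAwwwwwwww ⇒ dddddddddAwwwwwwwww ⇒ ddddddddddwwwwwwwwww

A ⇒ dAw   [A → d A w]
dAw ⇒ ddAww   [A → d A w]
ddAww ⇒ dddAwww   [A → d A w]
dddAwww ⇒ ddddAwwww   [A → d A w]
ddddAwwww ⇒ dddddAwwwww   [A → d A w]
dddddAwwwww ⇒ ddddddAwwwwww   [A → d A w]
ddddddAwwwwww ⇒ dddddddAwwwwwww   [A → d A w]
dddddddAwwwwwww ⇒ ddddddddAwwwwwwww   [A → d A w]
ddddddddAwwwwwwww ⇒ dddddddddAwwwwwwwww   [A → d A w]
dddddddddAwwwwwwwww ⇒ ddddddddddwwwwwwwwww   [A → d w]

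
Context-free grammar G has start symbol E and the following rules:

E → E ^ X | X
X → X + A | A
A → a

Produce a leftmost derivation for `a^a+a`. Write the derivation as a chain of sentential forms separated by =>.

E=>E^X=>X^X=>A^X=>a^X=>a^X+A=>a^A+A=>a^a+A=>a^a+a

E => E^X   [E → E ^ X]
E^X => X^X   [E → X]
X^X => A^X   [X → A]
A^X => a^X   [A → a]
a^X => a^X+A   [X → X + A]
a^X+A => a^A+A   [X → A]
a^A+A => a^a+A   [A → a]
a^a+A => a^a+a   [A → a]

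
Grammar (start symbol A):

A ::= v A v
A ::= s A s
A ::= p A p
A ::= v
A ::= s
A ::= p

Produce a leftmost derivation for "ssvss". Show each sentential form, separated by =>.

A => sAs   [A ::= s A s]
sAs => ssAss   [A ::= s A s]
ssAss => ssvss   [A ::= v]

A => sAs => ssAss => ssvss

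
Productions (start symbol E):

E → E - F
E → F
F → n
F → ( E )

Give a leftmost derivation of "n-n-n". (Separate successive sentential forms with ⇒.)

E ⇒ E-F   [E → E - F]
E-F ⇒ E-F-F   [E → E - F]
E-F-F ⇒ F-F-F   [E → F]
F-F-F ⇒ n-F-F   [F → n]
n-F-F ⇒ n-n-F   [F → n]
n-n-F ⇒ n-n-n   [F → n]

E ⇒ E-F ⇒ E-F-F ⇒ F-F-F ⇒ n-F-F ⇒ n-n-F ⇒ n-n-n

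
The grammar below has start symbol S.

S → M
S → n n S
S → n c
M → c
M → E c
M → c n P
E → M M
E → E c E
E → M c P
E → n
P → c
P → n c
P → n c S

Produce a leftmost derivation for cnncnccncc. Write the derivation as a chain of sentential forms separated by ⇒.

S ⇒ M   [S → M]
M ⇒ Ec   [M → E c]
Ec ⇒ MMc   [E → M M]
MMc ⇒ cnPMc   [M → c n P]
cnPMc ⇒ cnncSMc   [P → n c S]
cnncSMc ⇒ cnncncMc   [S → n c]
cnncncMc ⇒ cnncnccnPc   [M → c n P]
cnncnccnPc ⇒ cnncnccncc   [P → c]

S ⇒ M ⇒ Ec ⇒ MMc ⇒ cnPMc ⇒ cnncSMc ⇒ cnncncMc ⇒ cnncnccnPc ⇒ cnncnccncc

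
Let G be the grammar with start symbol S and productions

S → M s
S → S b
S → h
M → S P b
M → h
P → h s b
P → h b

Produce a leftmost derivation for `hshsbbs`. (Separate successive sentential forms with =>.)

S => Ms => SPbs => MsPbs => hsPbs => hshsbbs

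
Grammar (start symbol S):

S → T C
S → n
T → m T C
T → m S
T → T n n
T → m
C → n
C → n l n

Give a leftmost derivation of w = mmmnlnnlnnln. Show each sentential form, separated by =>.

S=>TC=>mTCC=>mmSCC=>mmTCCC=>mmmCCC=>mmmnlnCC=>mmmnlnnlnC=>mmmnlnnlnnln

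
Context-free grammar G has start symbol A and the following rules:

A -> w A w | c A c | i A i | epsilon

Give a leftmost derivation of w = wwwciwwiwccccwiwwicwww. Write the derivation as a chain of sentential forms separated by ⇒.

A ⇒ wAw ⇒ wwAww ⇒ wwwAwww ⇒ wwwcAcwww ⇒ wwwciAicwww ⇒ wwwciwAwicwww ⇒ wwwciwwAwwicwww ⇒ wwwciwwiAiwwicwww ⇒ wwwciwwiwAwiwwicwww ⇒ wwwciwwiwcAcwiwwicwww ⇒ wwwciwwiwccAccwiwwicwww ⇒ wwwciwwiwccccwiwwicwww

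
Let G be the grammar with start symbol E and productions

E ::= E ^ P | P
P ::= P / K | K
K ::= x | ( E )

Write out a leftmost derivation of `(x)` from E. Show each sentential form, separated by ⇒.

E ⇒ P   [E ::= P]
P ⇒ K   [P ::= K]
K ⇒ (E)   [K ::= ( E )]
(E) ⇒ (P)   [E ::= P]
(P) ⇒ (K)   [P ::= K]
(K) ⇒ (x)   [K ::= x]

E ⇒ P ⇒ K ⇒ (E) ⇒ (P) ⇒ (K) ⇒ (x)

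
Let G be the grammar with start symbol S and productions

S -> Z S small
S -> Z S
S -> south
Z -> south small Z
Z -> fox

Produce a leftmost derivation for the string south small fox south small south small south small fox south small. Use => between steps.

S => Z S   [S -> Z S]
Z S => south small Z S   [Z -> south small Z]
south small Z S => south small fox S   [Z -> fox]
south small fox S => south small fox Z S small   [S -> Z S small]
south small fox Z S small => south small fox south small Z S small   [Z -> south small Z]
south small fox south small Z S small => south small fox south small south small Z S small   [Z -> south small Z]
south small fox south small south small Z S small => south small fox south small south small south small Z S small   [Z -> south small Z]
south small fox south small south small south small Z S small => south small fox south small south small south small fox S small   [Z -> fox]
south small fox south small south small south small fox S small => south small fox south small south small south small fox south small   [S -> south]

S => Z S => south small Z S => south small fox S => south small fox Z S small => south small fox south small Z S small => south small fox south small south small Z S small => south small fox south small south small south small Z S small => south small fox south small south small south small fox S small => south small fox south small south small south small fox south small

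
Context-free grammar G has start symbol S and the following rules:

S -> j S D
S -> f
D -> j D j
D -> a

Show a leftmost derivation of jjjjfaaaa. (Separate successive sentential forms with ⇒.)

S ⇒ jSD ⇒ jjSDD ⇒ jjjSDDD ⇒ jjjjSDDDD ⇒ jjjjfDDDD ⇒ jjjjfaDDD ⇒ jjjjfaaDD ⇒ jjjjfaaaD ⇒ jjjjfaaaa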